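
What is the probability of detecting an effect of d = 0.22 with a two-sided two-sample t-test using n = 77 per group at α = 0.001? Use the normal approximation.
Power ≈ 0.03

Power calculation (two-sample t-test, normal approximation):
z_β = d · √(n/2) - z_{α/2}
z_β = 0.22 · √(77/2) - 3.291
z_β = 0.22 · 6.205 - 3.291
z_β = -1.925

Power = Φ(z_β) = Φ(-1.925) ≈ 0.027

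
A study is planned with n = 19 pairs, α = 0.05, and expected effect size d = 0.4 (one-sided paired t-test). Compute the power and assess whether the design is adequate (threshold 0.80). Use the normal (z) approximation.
Power ≈ 0.54; the study is underpowered (power < 0.80)

Power calculation (paired t-test, normal approximation):
z_β = d · √n - z_α
z_β = 0.4 · √19 - 1.645
z_β = 0.4 · 4.359 - 1.645
z_β = 0.099

Power = Φ(z_β) = Φ(0.099) ≈ 0.539

Effect size d = 0.4 is small by Cohen's convention (0.2/0.5/0.8).

Threshold: power ≥ 0.80 is conventionally adequate.
Power ≈ 0.54 → the study is underpowered (power < 0.80).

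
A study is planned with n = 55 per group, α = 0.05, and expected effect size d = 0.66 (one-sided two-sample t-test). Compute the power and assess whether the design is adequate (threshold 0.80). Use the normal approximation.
Power ≈ 0.97; the study is adequately powered (power ≥ 0.80)

Power calculation (two-sample t-test, normal approximation):
z_β = d · √(n/2) - z_α
z_β = 0.66 · √(55/2) - 1.645
z_β = 0.66 · 5.244 - 1.645
z_β = 1.816

Power = Φ(z_β) = Φ(1.816) ≈ 0.965

Effect size d = 0.66 is medium by Cohen's convention (0.2/0.5/0.8).

Threshold: power ≥ 0.80 is conventionally adequate.
Power ≈ 0.97 → the study is adequately powered (power ≥ 0.80).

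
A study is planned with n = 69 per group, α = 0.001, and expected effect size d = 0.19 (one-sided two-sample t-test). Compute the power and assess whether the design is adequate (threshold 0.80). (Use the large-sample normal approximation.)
Power ≈ 0.02; the study is underpowered (power < 0.80)

Power calculation (two-sample t-test, normal approximation):
z_β = d · √(n/2) - z_α
z_β = 0.19 · √(69/2) - 3.090
z_β = 0.19 · 5.874 - 3.090
z_β = -1.974

Power = Φ(z_β) = Φ(-1.974) ≈ 0.024

Effect size d = 0.19 is very small by Cohen's convention (0.2/0.5/0.8).

Threshold: power ≥ 0.80 is conventionally adequate.
Power ≈ 0.02 → the study is underpowered (power < 0.80).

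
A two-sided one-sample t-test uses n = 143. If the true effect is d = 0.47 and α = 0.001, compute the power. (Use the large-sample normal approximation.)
Power ≈ 0.99

Power calculation (one-sample t-test, normal approximation):
z_β = d · √n - z_{α/2}
z_β = 0.47 · √143 - 3.291
z_β = 0.47 · 11.958 - 3.291
z_β = 2.330

Power = Φ(z_β) = Φ(2.330) ≈ 0.990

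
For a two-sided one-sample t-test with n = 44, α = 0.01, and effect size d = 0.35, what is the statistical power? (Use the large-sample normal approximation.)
Power ≈ 0.40

Power calculation (one-sample t-test, normal approximation):
z_β = d · √n - z_{α/2}
z_β = 0.35 · √44 - 2.576
z_β = 0.35 · 6.633 - 2.576
z_β = -0.254

Power = Φ(z_β) = Φ(-0.254) ≈ 0.400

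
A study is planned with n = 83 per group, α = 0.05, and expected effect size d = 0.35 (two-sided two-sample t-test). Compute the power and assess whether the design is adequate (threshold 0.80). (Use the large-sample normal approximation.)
Power ≈ 0.62; the study is underpowered (power < 0.80)

Power calculation (two-sample t-test, normal approximation):
z_β = d · √(n/2) - z_{α/2}
z_β = 0.35 · √(83/2) - 1.960
z_β = 0.35 · 6.442 - 1.960
z_β = 0.295

Power = Φ(z_β) = Φ(0.295) ≈ 0.616

Effect size d = 0.35 is small by Cohen's convention (0.2/0.5/0.8).

Threshold: power ≥ 0.80 is conventionally adequate.
Power ≈ 0.62 → the study is underpowered (power < 0.80).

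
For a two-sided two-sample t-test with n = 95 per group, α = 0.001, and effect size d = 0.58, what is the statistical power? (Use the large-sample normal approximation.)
Power ≈ 0.76

Power calculation (two-sample t-test, normal approximation):
z_β = d · √(n/2) - z_{α/2}
z_β = 0.58 · √(95/2) - 3.291
z_β = 0.58 · 6.892 - 3.291
z_β = 0.707

Power = Φ(z_β) = Φ(0.707) ≈ 0.760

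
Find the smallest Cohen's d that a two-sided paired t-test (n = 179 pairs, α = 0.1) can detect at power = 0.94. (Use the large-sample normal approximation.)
d ≈ 0.24

Minimum detectable effect (paired t-test, normal approximation):
d = (z_{α/2} + z_β) / √n
d = (1.645 + 1.555) / √179
d = 3.200 / 13.379
d ≈ 0.24

By Cohen's convention (0.2 small / 0.5 medium / 0.8 large): small effect.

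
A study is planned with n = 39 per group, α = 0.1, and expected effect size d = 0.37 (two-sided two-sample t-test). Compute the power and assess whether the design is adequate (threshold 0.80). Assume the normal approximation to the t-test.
Power ≈ 0.50; the study is underpowered (power < 0.80)

Power calculation (two-sample t-test, normal approximation):
z_β = d · √(n/2) - z_{α/2}
z_β = 0.37 · √(39/2) - 1.645
z_β = 0.37 · 4.416 - 1.645
z_β = -0.011

Power = Φ(z_β) = Φ(-0.011) ≈ 0.496

Effect size d = 0.37 is small by Cohen's convention (0.2/0.5/0.8).

Threshold: power ≥ 0.80 is conventionally adequate.
Power ≈ 0.50 → the study is underpowered (power < 0.80).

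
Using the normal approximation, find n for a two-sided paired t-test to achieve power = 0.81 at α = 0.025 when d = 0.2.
n = 244 pairs

Sample size formula (paired t-test, normal approximation):
n = ((z_{α/2} + z_β) / d)²

z_{α/2} = 2.241 (for α = 0.025, two-sided)
z_β = 0.878 (for power = 0.81)
d = 0.2

n = ((2.241 + 0.878) / 0.2)²
n = (15.595)²
n ≈ 243.20
Round up to the next whole number: n = 244 pairs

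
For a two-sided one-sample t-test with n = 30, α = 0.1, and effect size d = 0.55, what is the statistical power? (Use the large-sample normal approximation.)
Power ≈ 0.91

Power calculation (one-sample t-test, normal approximation):
z_β = d · √n - z_{α/2}
z_β = 0.55 · √30 - 1.645
z_β = 0.55 · 5.477 - 1.645
z_β = 1.368

Power = Φ(z_β) = Φ(1.368) ≈ 0.914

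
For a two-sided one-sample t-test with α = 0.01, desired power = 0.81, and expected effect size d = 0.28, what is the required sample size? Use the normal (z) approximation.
n = 153

Sample size formula (one-sample t-test, normal approximation):
n = ((z_{α/2} + z_β) / d)²

z_{α/2} = 2.576 (for α = 0.01, two-sided)
z_β = 0.878 (for power = 0.81)
d = 0.28

n = ((2.576 + 0.878) / 0.28)²
n = (12.336)²
n ≈ 152.18
Round up to the next whole number: n = 153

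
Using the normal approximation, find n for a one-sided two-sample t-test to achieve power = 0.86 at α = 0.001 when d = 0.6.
n = 97 per group

Sample size formula (two-sample t-test, normal approximation):
n = 2 · ((z_α + z_β) / d)²

z_α = 3.090 (for α = 0.001, one-sided)
z_β = 1.080 (for power = 0.86)
d = 0.6

n = 2 · ((3.090 + 1.080) / 0.6)²
n = 2 · (6.950)²
n ≈ 96.61
Round up to the next whole number: n = 97 per group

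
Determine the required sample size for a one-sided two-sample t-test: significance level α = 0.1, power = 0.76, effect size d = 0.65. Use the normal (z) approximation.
n = 19 per group

Sample size formula (two-sample t-test, normal approximation):
n = 2 · ((z_α + z_β) / d)²

z_α = 1.282 (for α = 0.1, one-sided)
z_β = 0.706 (for power = 0.76)
d = 0.65

n = 2 · ((1.282 + 0.706) / 0.65)²
n = 2 · (3.058)²
n ≈ 18.70
Round up to the next whole number: n = 19 per group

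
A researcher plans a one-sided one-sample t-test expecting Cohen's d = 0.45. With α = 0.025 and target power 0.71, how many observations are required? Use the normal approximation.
n = 32

Sample size formula (one-sample t-test, normal approximation):
n = ((z_α + z_β) / d)²

z_α = 1.960 (for α = 0.025, one-sided)
z_β = 0.553 (for power = 0.71)
d = 0.45

n = ((1.960 + 0.553) / 0.45)²
n = (5.584)²
n ≈ 31.18
Round up to the next whole number: n = 32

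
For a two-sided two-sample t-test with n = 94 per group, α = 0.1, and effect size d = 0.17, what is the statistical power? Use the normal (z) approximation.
Power ≈ 0.32

Power calculation (two-sample t-test, normal approximation):
z_β = d · √(n/2) - z_{α/2}
z_β = 0.17 · √(94/2) - 1.645
z_β = 0.17 · 6.856 - 1.645
z_β = -0.479

Power = Φ(z_β) = Φ(-0.479) ≈ 0.316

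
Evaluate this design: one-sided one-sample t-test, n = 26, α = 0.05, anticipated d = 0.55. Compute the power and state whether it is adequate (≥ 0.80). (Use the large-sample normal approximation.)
Power ≈ 0.88; the study is adequately powered (power ≥ 0.80)

Power calculation (one-sample t-test, normal approximation):
z_β = d · √n - z_α
z_β = 0.55 · √26 - 1.645
z_β = 0.55 · 5.099 - 1.645
z_β = 1.160

Power = Φ(z_β) = Φ(1.160) ≈ 0.877

Effect size d = 0.55 is medium by Cohen's convention (0.2/0.5/0.8).

Threshold: power ≥ 0.80 is conventionally adequate.
Power ≈ 0.88 → the study is adequately powered (power ≥ 0.80).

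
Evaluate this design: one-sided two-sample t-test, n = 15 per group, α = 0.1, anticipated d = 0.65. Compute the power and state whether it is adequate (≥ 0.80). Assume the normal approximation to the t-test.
Power ≈ 0.69; the study is underpowered (power < 0.80)

Power calculation (two-sample t-test, normal approximation):
z_β = d · √(n/2) - z_α
z_β = 0.65 · √(15/2) - 1.282
z_β = 0.65 · 2.739 - 1.282
z_β = 0.499

Power = Φ(z_β) = Φ(0.499) ≈ 0.691

Effect size d = 0.65 is medium by Cohen's convention (0.2/0.5/0.8).

Threshold: power ≥ 0.80 is conventionally adequate.
Power ≈ 0.69 → the study is underpowered (power < 0.80).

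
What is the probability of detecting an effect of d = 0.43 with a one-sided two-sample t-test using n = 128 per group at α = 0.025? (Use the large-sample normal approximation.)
Power ≈ 0.93

Power calculation (two-sample t-test, normal approximation):
z_β = d · √(n/2) - z_α
z_β = 0.43 · √(128/2) - 1.960
z_β = 0.43 · 8.000 - 1.960
z_β = 1.480

Power = Φ(z_β) = Φ(1.480) ≈ 0.931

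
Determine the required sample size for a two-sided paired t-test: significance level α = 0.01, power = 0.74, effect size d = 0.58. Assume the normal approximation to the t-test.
n = 31 pairs

Sample size formula (paired t-test, normal approximation):
n = ((z_{α/2} + z_β) / d)²

z_{α/2} = 2.576 (for α = 0.01, two-sided)
z_β = 0.643 (for power = 0.74)
d = 0.58

n = ((2.576 + 0.643) / 0.58)²
n = (5.550)²
n ≈ 30.80
Round up to the next whole number: n = 31 pairs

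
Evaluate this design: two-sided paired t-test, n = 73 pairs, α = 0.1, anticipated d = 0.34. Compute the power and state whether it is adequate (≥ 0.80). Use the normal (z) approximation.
Power ≈ 0.90; the study is adequately powered (power ≥ 0.80)

Power calculation (paired t-test, normal approximation):
z_β = d · √n - z_{α/2}
z_β = 0.34 · √73 - 1.645
z_β = 0.34 · 8.544 - 1.645
z_β = 1.260

Power = Φ(z_β) = Φ(1.260) ≈ 0.896

Effect size d = 0.34 is small by Cohen's convention (0.2/0.5/0.8).

Threshold: power ≥ 0.80 is conventionally adequate.
Power ≈ 0.90 → the study is adequately powered (power ≥ 0.80).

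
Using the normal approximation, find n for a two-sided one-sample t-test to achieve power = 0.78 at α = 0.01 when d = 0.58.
n = 34

Sample size formula (one-sample t-test, normal approximation):
n = ((z_{α/2} + z_β) / d)²

z_{α/2} = 2.576 (for α = 0.01, two-sided)
z_β = 0.772 (for power = 0.78)
d = 0.58

n = ((2.576 + 0.772) / 0.58)²
n = (5.772)²
n ≈ 33.32
Round up to the next whole number: n = 34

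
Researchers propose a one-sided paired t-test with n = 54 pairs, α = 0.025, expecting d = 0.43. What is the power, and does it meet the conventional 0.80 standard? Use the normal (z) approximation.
Power ≈ 0.88; the study is adequately powered (power ≥ 0.80)

Power calculation (paired t-test, normal approximation):
z_β = d · √n - z_α
z_β = 0.43 · √54 - 1.960
z_β = 0.43 · 7.348 - 1.960
z_β = 1.200

Power = Φ(z_β) = Φ(1.200) ≈ 0.885

Effect size d = 0.43 is small by Cohen's convention (0.2/0.5/0.8).

Threshold: power ≥ 0.80 is conventionally adequate.
Power ≈ 0.88 → the study is adequately powered (power ≥ 0.80).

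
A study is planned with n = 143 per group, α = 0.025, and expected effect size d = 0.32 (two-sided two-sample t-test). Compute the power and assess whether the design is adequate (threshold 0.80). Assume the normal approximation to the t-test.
Power ≈ 0.68; the study is underpowered (power < 0.80)

Power calculation (two-sample t-test, normal approximation):
z_β = d · √(n/2) - z_{α/2}
z_β = 0.32 · √(143/2) - 2.241
z_β = 0.32 · 8.456 - 2.241
z_β = 0.464

Power = Φ(z_β) = Φ(0.464) ≈ 0.679

Effect size d = 0.32 is small by Cohen's convention (0.2/0.5/0.8).

Threshold: power ≥ 0.80 is conventionally adequate.
Power ≈ 0.68 → the study is underpowered (power < 0.80).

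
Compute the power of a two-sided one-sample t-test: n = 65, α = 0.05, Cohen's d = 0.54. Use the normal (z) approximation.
Power ≈ 0.99

Power calculation (one-sample t-test, normal approximation):
z_β = d · √n - z_{α/2}
z_β = 0.54 · √65 - 1.960
z_β = 0.54 · 8.062 - 1.960
z_β = 2.394

Power = Φ(z_β) = Φ(2.394) ≈ 0.992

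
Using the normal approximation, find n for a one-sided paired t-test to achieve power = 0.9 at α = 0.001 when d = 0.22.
n = 395 pairs

Sample size formula (paired t-test, normal approximation):
n = ((z_α + z_β) / d)²

z_α = 3.090 (for α = 0.001, one-sided)
z_β = 1.282 (for power = 0.9)
d = 0.22

n = ((3.090 + 1.282) / 0.22)²
n = (19.873)²
n ≈ 394.94
Round up to the next whole number: n = 395 pairs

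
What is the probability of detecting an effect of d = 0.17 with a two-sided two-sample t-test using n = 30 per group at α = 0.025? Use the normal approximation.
Power ≈ 0.06

Power calculation (two-sample t-test, normal approximation):
z_β = d · √(n/2) - z_{α/2}
z_β = 0.17 · √(30/2) - 2.241
z_β = 0.17 · 3.873 - 2.241
z_β = -1.583

Power = Φ(z_β) = Φ(-1.583) ≈ 0.057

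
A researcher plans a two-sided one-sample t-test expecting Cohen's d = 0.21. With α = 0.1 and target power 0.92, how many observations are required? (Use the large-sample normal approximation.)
n = 211

Sample size formula (one-sample t-test, normal approximation):
n = ((z_{α/2} + z_β) / d)²

z_{α/2} = 1.645 (for α = 0.1, two-sided)
z_β = 1.405 (for power = 0.92)
d = 0.21

n = ((1.645 + 1.405) / 0.21)²
n = (14.524)²
n ≈ 210.95
Round up to the next whole number: n = 211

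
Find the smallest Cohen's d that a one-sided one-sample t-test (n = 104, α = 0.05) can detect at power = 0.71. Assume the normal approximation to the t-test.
d ≈ 0.22

Minimum detectable effect (one-sample t-test, normal approximation):
d = (z_α + z_β) / √n
d = (1.645 + 0.553) / √104
d = 2.198 / 10.198
d ≈ 0.22

By Cohen's convention (0.2 small / 0.5 medium / 0.8 large): small effect.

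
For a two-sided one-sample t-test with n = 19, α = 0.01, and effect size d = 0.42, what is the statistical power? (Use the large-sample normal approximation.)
Power ≈ 0.23

Power calculation (one-sample t-test, normal approximation):
z_β = d · √n - z_{α/2}
z_β = 0.42 · √19 - 2.576
z_β = 0.42 · 4.359 - 2.576
z_β = -0.745

Power = Φ(z_β) = Φ(-0.745) ≈ 0.228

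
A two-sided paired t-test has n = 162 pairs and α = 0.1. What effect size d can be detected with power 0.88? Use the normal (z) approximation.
d ≈ 0.22

Minimum detectable effect (paired t-test, normal approximation):
d = (z_{α/2} + z_β) / √n
d = (1.645 + 1.175) / √162
d = 2.820 / 12.728
d ≈ 0.22

By Cohen's convention (0.2 small / 0.5 medium / 0.8 large): small effect.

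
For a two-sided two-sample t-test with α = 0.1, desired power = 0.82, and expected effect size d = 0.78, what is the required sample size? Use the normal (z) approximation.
n = 22 per group

Sample size formula (two-sample t-test, normal approximation):
n = 2 · ((z_{α/2} + z_β) / d)²

z_{α/2} = 1.645 (for α = 0.1, two-sided)
z_β = 0.915 (for power = 0.82)
d = 0.78

n = 2 · ((1.645 + 0.915) / 0.78)²
n = 2 · (3.282)²
n ≈ 21.54
Round up to the next whole number: n = 22 per group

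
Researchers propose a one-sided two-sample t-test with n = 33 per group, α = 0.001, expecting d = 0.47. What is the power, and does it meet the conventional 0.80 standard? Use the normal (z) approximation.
Power ≈ 0.12; the study is underpowered (power < 0.80)

Power calculation (two-sample t-test, normal approximation):
z_β = d · √(n/2) - z_α
z_β = 0.47 · √(33/2) - 3.090
z_β = 0.47 · 4.062 - 3.090
z_β = -1.181

Power = Φ(z_β) = Φ(-1.181) ≈ 0.119

Effect size d = 0.47 is small by Cohen's convention (0.2/0.5/0.8).

Threshold: power ≥ 0.80 is conventionally adequate.
Power ≈ 0.12 → the study is underpowered (power < 0.80).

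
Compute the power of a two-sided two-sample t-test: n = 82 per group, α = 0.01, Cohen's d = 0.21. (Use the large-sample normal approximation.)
Power ≈ 0.11

Power calculation (two-sample t-test, normal approximation):
z_β = d · √(n/2) - z_{α/2}
z_β = 0.21 · √(82/2) - 2.576
z_β = 0.21 · 6.403 - 2.576
z_β = -1.231

Power = Φ(z_β) = Φ(-1.231) ≈ 0.109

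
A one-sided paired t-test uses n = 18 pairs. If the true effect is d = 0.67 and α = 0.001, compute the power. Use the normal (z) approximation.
Power ≈ 0.40

Power calculation (paired t-test, normal approximation):
z_β = d · √n - z_α
z_β = 0.67 · √18 - 3.090
z_β = 0.67 · 4.243 - 3.090
z_β = -0.248

Power = Φ(z_β) = Φ(-0.248) ≈ 0.402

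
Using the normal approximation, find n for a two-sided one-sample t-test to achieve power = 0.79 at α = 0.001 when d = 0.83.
n = 25

Sample size formula (one-sample t-test, normal approximation):
n = ((z_{α/2} + z_β) / d)²

z_{α/2} = 3.291 (for α = 0.001, two-sided)
z_β = 0.806 (for power = 0.79)
d = 0.83

n = ((3.291 + 0.806) / 0.83)²
n = (4.936)²
n ≈ 24.36
Round up to the next whole number: n = 25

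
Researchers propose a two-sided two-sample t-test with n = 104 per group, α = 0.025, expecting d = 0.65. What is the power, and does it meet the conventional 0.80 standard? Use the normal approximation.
Power ≈ 0.99; the study is adequately powered (power ≥ 0.80)

Power calculation (two-sample t-test, normal approximation):
z_β = d · √(n/2) - z_{α/2}
z_β = 0.65 · √(104/2) - 2.241
z_β = 0.65 · 7.211 - 2.241
z_β = 2.446

Power = Φ(z_β) = Φ(2.446) ≈ 0.993

Effect size d = 0.65 is medium by Cohen's convention (0.2/0.5/0.8).

Threshold: power ≥ 0.80 is conventionally adequate.
Power ≈ 0.99 → the study is adequately powered (power ≥ 0.80).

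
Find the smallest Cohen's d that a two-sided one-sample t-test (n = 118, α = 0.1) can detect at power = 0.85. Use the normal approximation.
d ≈ 0.25

Minimum detectable effect (one-sample t-test, normal approximation):
d = (z_{α/2} + z_β) / √n
d = (1.645 + 1.036) / √118
d = 2.681 / 10.863
d ≈ 0.25

By Cohen's convention (0.2 small / 0.5 medium / 0.8 large): small effect.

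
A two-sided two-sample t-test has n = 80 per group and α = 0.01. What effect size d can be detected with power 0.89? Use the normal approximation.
d ≈ 0.60

Minimum detectable effect (two-sample t-test, normal approximation):
d = (z_{α/2} + z_β) / √(n/2)
d = (2.576 + 1.227) / √(80/2)
d = 3.802 / 6.325
d ≈ 0.60

By Cohen's convention (0.2 small / 0.5 medium / 0.8 large): medium effect.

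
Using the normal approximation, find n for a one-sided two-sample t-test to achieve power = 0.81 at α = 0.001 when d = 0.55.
n = 105 per group

Sample size formula (two-sample t-test, normal approximation):
n = 2 · ((z_α + z_β) / d)²

z_α = 3.090 (for α = 0.001, one-sided)
z_β = 0.878 (for power = 0.81)
d = 0.55

n = 2 · ((3.090 + 0.878) / 0.55)²
n = 2 · (7.215)²
n ≈ 104.11
Round up to the next whole number: n = 105 per group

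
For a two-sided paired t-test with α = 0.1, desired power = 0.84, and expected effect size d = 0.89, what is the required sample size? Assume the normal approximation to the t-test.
n = 9 pairs

Sample size formula (paired t-test, normal approximation):
n = ((z_{α/2} + z_β) / d)²

z_{α/2} = 1.645 (for α = 0.1, two-sided)
z_β = 0.994 (for power = 0.84)
d = 0.89

n = ((1.645 + 0.994) / 0.89)²
n = (2.965)²
n ≈ 8.79
Round up to the next whole number: n = 9 pairs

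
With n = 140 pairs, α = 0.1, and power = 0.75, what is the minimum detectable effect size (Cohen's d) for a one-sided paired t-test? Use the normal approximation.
d ≈ 0.17

Minimum detectable effect (paired t-test, normal approximation):
d = (z_α + z_β) / √n
d = (1.282 + 0.674) / √140
d = 1.956 / 11.832
d ≈ 0.17

By Cohen's convention (0.2 small / 0.5 medium / 0.8 large): very small effect.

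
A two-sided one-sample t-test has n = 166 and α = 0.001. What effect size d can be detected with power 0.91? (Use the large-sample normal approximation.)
d ≈ 0.36

Minimum detectable effect (one-sample t-test, normal approximation):
d = (z_{α/2} + z_β) / √n
d = (3.291 + 1.341) / √166
d = 4.631 / 12.884
d ≈ 0.36

By Cohen's convention (0.2 small / 0.5 medium / 0.8 large): small effect.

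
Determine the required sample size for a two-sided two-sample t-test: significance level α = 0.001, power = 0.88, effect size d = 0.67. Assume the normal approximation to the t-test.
n = 89 per group

Sample size formula (two-sample t-test, normal approximation):
n = 2 · ((z_{α/2} + z_β) / d)²

z_{α/2} = 3.291 (for α = 0.001, two-sided)
z_β = 1.175 (for power = 0.88)
d = 0.67

n = 2 · ((3.291 + 1.175) / 0.67)²
n = 2 · (6.666)²
n ≈ 88.87
Round up to the next whole number: n = 89 per group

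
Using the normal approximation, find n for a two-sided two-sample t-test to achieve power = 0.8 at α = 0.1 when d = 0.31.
n = 129 per group

Sample size formula (two-sample t-test, normal approximation):
n = 2 · ((z_{α/2} + z_β) / d)²

z_{α/2} = 1.645 (for α = 0.1, two-sided)
z_β = 0.842 (for power = 0.8)
d = 0.31

n = 2 · ((1.645 + 0.842) / 0.31)²
n = 2 · (8.023)²
n ≈ 128.74
Round up to the next whole number: n = 129 per group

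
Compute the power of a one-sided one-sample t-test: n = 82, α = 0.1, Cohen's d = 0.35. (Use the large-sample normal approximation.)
Power ≈ 0.97

Power calculation (one-sample t-test, normal approximation):
z_β = d · √n - z_α
z_β = 0.35 · √82 - 1.282
z_β = 0.35 · 9.055 - 1.282
z_β = 1.888

Power = Φ(z_β) = Φ(1.888) ≈ 0.970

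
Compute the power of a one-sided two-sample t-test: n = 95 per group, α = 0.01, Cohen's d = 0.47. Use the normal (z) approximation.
Power ≈ 0.82

Power calculation (two-sample t-test, normal approximation):
z_β = d · √(n/2) - z_α
z_β = 0.47 · √(95/2) - 2.326
z_β = 0.47 · 6.892 - 2.326
z_β = 0.913

Power = Φ(z_β) = Φ(0.913) ≈ 0.819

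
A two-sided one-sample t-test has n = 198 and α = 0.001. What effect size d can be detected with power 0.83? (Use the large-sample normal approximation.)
d ≈ 0.30

Minimum detectable effect (one-sample t-test, normal approximation):
d = (z_{α/2} + z_β) / √n
d = (3.291 + 0.954) / √198
d = 4.245 / 14.071
d ≈ 0.30

By Cohen's convention (0.2 small / 0.5 medium / 0.8 large): small effect.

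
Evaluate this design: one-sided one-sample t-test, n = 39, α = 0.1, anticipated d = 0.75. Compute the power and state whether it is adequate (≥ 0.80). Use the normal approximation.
Power ≈ 1.00; the study is adequately powered (power ≥ 0.80)

Power calculation (one-sample t-test, normal approximation):
z_β = d · √n - z_α
z_β = 0.75 · √39 - 1.282
z_β = 0.75 · 6.245 - 1.282
z_β = 3.402

Power = Φ(z_β) = Φ(3.402) ≈ 1.000

Effect size d = 0.75 is medium by Cohen's convention (0.2/0.5/0.8).

Threshold: power ≥ 0.80 is conventionally adequate.
Power ≈ 1.00 → the study is adequately powered (power ≥ 0.80).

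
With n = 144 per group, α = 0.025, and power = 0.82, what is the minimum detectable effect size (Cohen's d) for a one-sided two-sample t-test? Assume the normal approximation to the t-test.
d ≈ 0.34

Minimum detectable effect (two-sample t-test, normal approximation):
d = (z_α + z_β) / √(n/2)
d = (1.960 + 0.915) / √(144/2)
d = 2.875 / 8.485
d ≈ 0.34

By Cohen's convention (0.2 small / 0.5 medium / 0.8 large): small effect.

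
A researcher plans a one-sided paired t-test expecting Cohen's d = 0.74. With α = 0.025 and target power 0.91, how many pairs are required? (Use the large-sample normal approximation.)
n = 20 pairs

Sample size formula (paired t-test, normal approximation):
n = ((z_α + z_β) / d)²

z_α = 1.960 (for α = 0.025, one-sided)
z_β = 1.341 (for power = 0.91)
d = 0.74

n = ((1.960 + 1.341) / 0.74)²
n = (4.461)²
n ≈ 19.90
Round up to the next whole number: n = 20 pairs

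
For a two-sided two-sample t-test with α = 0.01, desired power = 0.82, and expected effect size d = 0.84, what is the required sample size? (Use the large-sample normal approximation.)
n = 35 per group

Sample size formula (two-sample t-test, normal approximation):
n = 2 · ((z_{α/2} + z_β) / d)²

z_{α/2} = 2.576 (for α = 0.01, two-sided)
z_β = 0.915 (for power = 0.82)
d = 0.84

n = 2 · ((2.576 + 0.915) / 0.84)²
n = 2 · (4.156)²
n ≈ 34.54
Round up to the next whole number: n = 35 per group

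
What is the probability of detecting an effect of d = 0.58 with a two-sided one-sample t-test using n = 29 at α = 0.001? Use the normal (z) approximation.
Power ≈ 0.43

Power calculation (one-sample t-test, normal approximation):
z_β = d · √n - z_{α/2}
z_β = 0.58 · √29 - 3.291
z_β = 0.58 · 5.385 - 3.291
z_β = -0.167

Power = Φ(z_β) = Φ(-0.167) ≈ 0.434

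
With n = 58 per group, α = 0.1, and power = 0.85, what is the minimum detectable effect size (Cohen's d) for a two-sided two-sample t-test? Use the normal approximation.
d ≈ 0.50

Minimum detectable effect (two-sample t-test, normal approximation):
d = (z_{α/2} + z_β) / √(n/2)
d = (1.645 + 1.036) / √(58/2)
d = 2.681 / 5.385
d ≈ 0.50

By Cohen's convention (0.2 small / 0.5 medium / 0.8 large): medium effect.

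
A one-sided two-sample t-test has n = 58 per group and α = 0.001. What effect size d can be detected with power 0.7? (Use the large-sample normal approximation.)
d ≈ 0.67

Minimum detectable effect (two-sample t-test, normal approximation):
d = (z_α + z_β) / √(n/2)
d = (3.090 + 0.524) / √(58/2)
d = 3.615 / 5.385
d ≈ 0.67

By Cohen's convention (0.2 small / 0.5 medium / 0.8 large): medium effect.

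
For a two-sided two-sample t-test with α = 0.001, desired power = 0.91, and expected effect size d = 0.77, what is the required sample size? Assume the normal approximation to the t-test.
n = 73 per group

Sample size formula (two-sample t-test, normal approximation):
n = 2 · ((z_{α/2} + z_β) / d)²

z_{α/2} = 3.291 (for α = 0.001, two-sided)
z_β = 1.341 (for power = 0.91)
d = 0.77

n = 2 · ((3.291 + 1.341) / 0.77)²
n = 2 · (6.016)²
n ≈ 72.38
Round up to the next whole number: n = 73 per group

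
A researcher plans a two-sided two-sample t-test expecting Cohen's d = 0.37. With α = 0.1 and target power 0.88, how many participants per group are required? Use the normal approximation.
n = 117 per group

Sample size formula (two-sample t-test, normal approximation):
n = 2 · ((z_{α/2} + z_β) / d)²

z_{α/2} = 1.645 (for α = 0.1, two-sided)
z_β = 1.175 (for power = 0.88)
d = 0.37

n = 2 · ((1.645 + 1.175) / 0.37)²
n = 2 · (7.622)²
n ≈ 116.19
Round up to the next whole number: n = 117 per group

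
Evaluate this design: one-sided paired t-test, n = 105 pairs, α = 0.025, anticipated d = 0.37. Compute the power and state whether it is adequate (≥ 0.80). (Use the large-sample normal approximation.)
Power ≈ 0.97; the study is adequately powered (power ≥ 0.80)

Power calculation (paired t-test, normal approximation):
z_β = d · √n - z_α
z_β = 0.37 · √105 - 1.960
z_β = 0.37 · 10.247 - 1.960
z_β = 1.831

Power = Φ(z_β) = Φ(1.831) ≈ 0.966

Effect size d = 0.37 is small by Cohen's convention (0.2/0.5/0.8).

Threshold: power ≥ 0.80 is conventionally adequate.
Power ≈ 0.97 → the study is adequately powered (power ≥ 0.80).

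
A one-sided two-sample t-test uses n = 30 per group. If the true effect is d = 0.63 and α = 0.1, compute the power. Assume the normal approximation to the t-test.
Power ≈ 0.88

Power calculation (two-sample t-test, normal approximation):
z_β = d · √(n/2) - z_α
z_β = 0.63 · √(30/2) - 1.282
z_β = 0.63 · 3.873 - 1.282
z_β = 1.158

Power = Φ(z_β) = Φ(1.158) ≈ 0.877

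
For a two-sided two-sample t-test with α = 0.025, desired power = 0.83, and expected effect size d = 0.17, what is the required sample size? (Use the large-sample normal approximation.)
n = 707 per group

Sample size formula (two-sample t-test, normal approximation):
n = 2 · ((z_{α/2} + z_β) / d)²

z_{α/2} = 2.241 (for α = 0.025, two-sided)
z_β = 0.954 (for power = 0.83)
d = 0.17

n = 2 · ((2.241 + 0.954) / 0.17)²
n = 2 · (18.794)²
n ≈ 706.43
Round up to the next whole number: n = 707 per group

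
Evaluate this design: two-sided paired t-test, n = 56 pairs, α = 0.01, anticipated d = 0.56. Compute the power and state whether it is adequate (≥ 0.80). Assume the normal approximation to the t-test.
Power ≈ 0.95; the study is adequately powered (power ≥ 0.80)

Power calculation (paired t-test, normal approximation):
z_β = d · √n - z_{α/2}
z_β = 0.56 · √56 - 2.576
z_β = 0.56 · 7.483 - 2.576
z_β = 1.615

Power = Φ(z_β) = Φ(1.615) ≈ 0.947

Effect size d = 0.56 is medium by Cohen's convention (0.2/0.5/0.8).

Threshold: power ≥ 0.80 is conventionally adequate.
Power ≈ 0.95 → the study is adequately powered (power ≥ 0.80).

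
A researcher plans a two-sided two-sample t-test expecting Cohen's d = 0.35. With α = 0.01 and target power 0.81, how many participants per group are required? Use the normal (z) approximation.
n = 195 per group

Sample size formula (two-sample t-test, normal approximation):
n = 2 · ((z_{α/2} + z_β) / d)²

z_{α/2} = 2.576 (for α = 0.01, two-sided)
z_β = 0.878 (for power = 0.81)
d = 0.35

n = 2 · ((2.576 + 0.878) / 0.35)²
n = 2 · (9.869)²
n ≈ 194.79
Round up to the next whole number: n = 195 per group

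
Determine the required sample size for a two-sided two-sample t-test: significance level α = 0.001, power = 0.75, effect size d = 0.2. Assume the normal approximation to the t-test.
n = 787 per group

Sample size formula (two-sample t-test, normal approximation):
n = 2 · ((z_{α/2} + z_β) / d)²

z_{α/2} = 3.291 (for α = 0.001, two-sided)
z_β = 0.674 (for power = 0.75)
d = 0.2

n = 2 · ((3.291 + 0.674) / 0.2)²
n = 2 · (19.825)²
n ≈ 786.06
Round up to the next whole number: n = 787 per group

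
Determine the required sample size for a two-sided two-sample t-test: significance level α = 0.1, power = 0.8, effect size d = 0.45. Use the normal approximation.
n = 62 per group

Sample size formula (two-sample t-test, normal approximation):
n = 2 · ((z_{α/2} + z_β) / d)²

z_{α/2} = 1.645 (for α = 0.1, two-sided)
z_β = 0.842 (for power = 0.8)
d = 0.45

n = 2 · ((1.645 + 0.842) / 0.45)²
n = 2 · (5.527)²
n ≈ 61.10
Round up to the next whole number: n = 62 per group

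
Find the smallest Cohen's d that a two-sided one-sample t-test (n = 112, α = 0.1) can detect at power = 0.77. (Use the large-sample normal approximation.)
d ≈ 0.23

Minimum detectable effect (one-sample t-test, normal approximation):
d = (z_{α/2} + z_β) / √n
d = (1.645 + 0.739) / √112
d = 2.384 / 10.583
d ≈ 0.23

By Cohen's convention (0.2 small / 0.5 medium / 0.8 large): small effect.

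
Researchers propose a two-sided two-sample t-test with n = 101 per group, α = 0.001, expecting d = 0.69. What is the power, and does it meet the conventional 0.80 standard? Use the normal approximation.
Power ≈ 0.95; the study is adequately powered (power ≥ 0.80)

Power calculation (two-sample t-test, normal approximation):
z_β = d · √(n/2) - z_{α/2}
z_β = 0.69 · √(101/2) - 3.291
z_β = 0.69 · 7.106 - 3.291
z_β = 1.613

Power = Φ(z_β) = Φ(1.613) ≈ 0.947

Effect size d = 0.69 is medium by Cohen's convention (0.2/0.5/0.8).

Threshold: power ≥ 0.80 is conventionally adequate.
Power ≈ 0.95 → the study is adequately powered (power ≥ 0.80).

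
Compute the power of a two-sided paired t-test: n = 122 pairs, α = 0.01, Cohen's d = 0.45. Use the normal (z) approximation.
Power ≈ 0.99

Power calculation (paired t-test, normal approximation):
z_β = d · √n - z_{α/2}
z_β = 0.45 · √122 - 2.576
z_β = 0.45 · 11.045 - 2.576
z_β = 2.395

Power = Φ(z_β) = Φ(2.395) ≈ 0.992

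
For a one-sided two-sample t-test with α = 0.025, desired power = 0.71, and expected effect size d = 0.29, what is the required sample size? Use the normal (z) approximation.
n = 151 per group

Sample size formula (two-sample t-test, normal approximation):
n = 2 · ((z_α + z_β) / d)²

z_α = 1.960 (for α = 0.025, one-sided)
z_β = 0.553 (for power = 0.71)
d = 0.29

n = 2 · ((1.960 + 0.553) / 0.29)²
n = 2 · (8.666)²
n ≈ 150.20
Round up to the next whole number: n = 151 per group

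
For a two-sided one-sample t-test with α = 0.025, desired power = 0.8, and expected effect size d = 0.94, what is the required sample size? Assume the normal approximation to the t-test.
n = 11

Sample size formula (one-sample t-test, normal approximation):
n = ((z_{α/2} + z_β) / d)²

z_{α/2} = 2.241 (for α = 0.025, two-sided)
z_β = 0.842 (for power = 0.8)
d = 0.94

n = ((2.241 + 0.842) / 0.94)²
n = (3.280)²
n ≈ 10.76
Round up to the next whole number: n = 11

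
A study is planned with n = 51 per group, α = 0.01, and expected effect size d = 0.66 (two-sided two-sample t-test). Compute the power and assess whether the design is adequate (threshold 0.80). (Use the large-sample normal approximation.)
Power ≈ 0.78; the study is underpowered (power < 0.80)

Power calculation (two-sample t-test, normal approximation):
z_β = d · √(n/2) - z_{α/2}
z_β = 0.66 · √(51/2) - 2.576
z_β = 0.66 · 5.050 - 2.576
z_β = 0.757

Power = Φ(z_β) = Φ(0.757) ≈ 0.775

Effect size d = 0.66 is medium by Cohen's convention (0.2/0.5/0.8).

Threshold: power ≥ 0.80 is conventionally adequate.
Power ≈ 0.78 → the study is underpowered (power < 0.80).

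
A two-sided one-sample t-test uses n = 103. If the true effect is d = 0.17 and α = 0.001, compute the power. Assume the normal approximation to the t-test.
Power ≈ 0.06

Power calculation (one-sample t-test, normal approximation):
z_β = d · √n - z_{α/2}
z_β = 0.17 · √103 - 3.291
z_β = 0.17 · 10.149 - 3.291
z_β = -1.565

Power = Φ(z_β) = Φ(-1.565) ≈ 0.059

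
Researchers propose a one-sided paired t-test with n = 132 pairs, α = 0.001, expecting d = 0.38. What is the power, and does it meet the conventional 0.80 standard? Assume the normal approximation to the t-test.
Power ≈ 0.90; the study is adequately powered (power ≥ 0.80)

Power calculation (paired t-test, normal approximation):
z_β = d · √n - z_α
z_β = 0.38 · √132 - 3.090
z_β = 0.38 · 11.489 - 3.090
z_β = 1.276

Power = Φ(z_β) = Φ(1.276) ≈ 0.899

Effect size d = 0.38 is small by Cohen's convention (0.2/0.5/0.8).

Threshold: power ≥ 0.80 is conventionally adequate.
Power ≈ 0.90 → the study is adequately powered (power ≥ 0.80).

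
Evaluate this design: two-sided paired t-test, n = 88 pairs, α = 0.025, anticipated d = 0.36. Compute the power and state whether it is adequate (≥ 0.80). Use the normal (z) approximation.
Power ≈ 0.87; the study is adequately powered (power ≥ 0.80)

Power calculation (paired t-test, normal approximation):
z_β = d · √n - z_{α/2}
z_β = 0.36 · √88 - 2.241
z_β = 0.36 · 9.381 - 2.241
z_β = 1.136

Power = Φ(z_β) = Φ(1.136) ≈ 0.872

Effect size d = 0.36 is small by Cohen's convention (0.2/0.5/0.8).

Threshold: power ≥ 0.80 is conventionally adequate.
Power ≈ 0.87 → the study is adequately powered (power ≥ 0.80).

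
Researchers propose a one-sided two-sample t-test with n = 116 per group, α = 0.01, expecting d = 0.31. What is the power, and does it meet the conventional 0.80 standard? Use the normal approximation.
Power ≈ 0.51; the study is underpowered (power < 0.80)

Power calculation (two-sample t-test, normal approximation):
z_β = d · √(n/2) - z_α
z_β = 0.31 · √(116/2) - 2.326
z_β = 0.31 · 7.616 - 2.326
z_β = 0.035

Power = Φ(z_β) = Φ(0.035) ≈ 0.514

Effect size d = 0.31 is small by Cohen's convention (0.2/0.5/0.8).

Threshold: power ≥ 0.80 is conventionally adequate.
Power ≈ 0.51 → the study is underpowered (power < 0.80).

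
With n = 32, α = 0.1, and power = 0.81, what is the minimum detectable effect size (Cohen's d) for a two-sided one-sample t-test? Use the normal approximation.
d ≈ 0.45

Minimum detectable effect (one-sample t-test, normal approximation):
d = (z_{α/2} + z_β) / √n
d = (1.645 + 0.878) / √32
d = 2.523 / 5.657
d ≈ 0.45

By Cohen's convention (0.2 small / 0.5 medium / 0.8 large): small effect.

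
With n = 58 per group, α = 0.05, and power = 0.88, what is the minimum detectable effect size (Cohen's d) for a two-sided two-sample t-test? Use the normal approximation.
d ≈ 0.58

Minimum detectable effect (two-sample t-test, normal approximation):
d = (z_{α/2} + z_β) / √(n/2)
d = (1.960 + 1.175) / √(58/2)
d = 3.135 / 5.385
d ≈ 0.58

By Cohen's convention (0.2 small / 0.5 medium / 0.8 large): medium effect.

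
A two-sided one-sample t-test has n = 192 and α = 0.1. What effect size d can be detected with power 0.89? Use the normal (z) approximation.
d ≈ 0.21

Minimum detectable effect (one-sample t-test, normal approximation):
d = (z_{α/2} + z_β) / √n
d = (1.645 + 1.227) / √192
d = 2.871 / 13.856
d ≈ 0.21

By Cohen's convention (0.2 small / 0.5 medium / 0.8 large): small effect.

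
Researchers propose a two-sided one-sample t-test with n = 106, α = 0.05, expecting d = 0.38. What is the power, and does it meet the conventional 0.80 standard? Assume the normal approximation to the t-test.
Power ≈ 0.97; the study is adequately powered (power ≥ 0.80)

Power calculation (one-sample t-test, normal approximation):
z_β = d · √n - z_{α/2}
z_β = 0.38 · √106 - 1.960
z_β = 0.38 · 10.296 - 1.960
z_β = 1.952

Power = Φ(z_β) = Φ(1.952) ≈ 0.975

Effect size d = 0.38 is small by Cohen's convention (0.2/0.5/0.8).

Threshold: power ≥ 0.80 is conventionally adequate.
Power ≈ 0.97 → the study is adequately powered (power ≥ 0.80).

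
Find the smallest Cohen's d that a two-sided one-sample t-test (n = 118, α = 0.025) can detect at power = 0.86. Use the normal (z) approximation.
d ≈ 0.31

Minimum detectable effect (one-sample t-test, normal approximation):
d = (z_{α/2} + z_β) / √n
d = (2.241 + 1.080) / √118
d = 3.322 / 10.863
d ≈ 0.31

By Cohen's convention (0.2 small / 0.5 medium / 0.8 large): small effect.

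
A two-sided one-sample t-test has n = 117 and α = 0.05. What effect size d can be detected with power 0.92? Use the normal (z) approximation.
d ≈ 0.31

Minimum detectable effect (one-sample t-test, normal approximation):
d = (z_{α/2} + z_β) / √n
d = (1.960 + 1.405) / √117
d = 3.365 / 10.817
d ≈ 0.31

By Cohen's convention (0.2 small / 0.5 medium / 0.8 large): small effect.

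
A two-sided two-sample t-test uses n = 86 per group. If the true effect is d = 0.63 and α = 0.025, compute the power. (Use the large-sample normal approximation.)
Power ≈ 0.97

Power calculation (two-sample t-test, normal approximation):
z_β = d · √(n/2) - z_{α/2}
z_β = 0.63 · √(86/2) - 2.241
z_β = 0.63 · 6.557 - 2.241
z_β = 1.890

Power = Φ(z_β) = Φ(1.890) ≈ 0.971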